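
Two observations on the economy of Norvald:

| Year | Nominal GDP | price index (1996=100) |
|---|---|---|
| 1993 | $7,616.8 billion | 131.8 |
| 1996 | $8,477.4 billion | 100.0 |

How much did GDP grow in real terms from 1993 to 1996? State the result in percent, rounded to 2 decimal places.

46.69%

Real GDP 1993 = 7616.8 / 1.318 = 5779.06.
Real GDP 1996 = 8477.4 / 1.000 = 8477.40.
Real growth = 8477.40 / 5779.06 − 1 = 0.4669.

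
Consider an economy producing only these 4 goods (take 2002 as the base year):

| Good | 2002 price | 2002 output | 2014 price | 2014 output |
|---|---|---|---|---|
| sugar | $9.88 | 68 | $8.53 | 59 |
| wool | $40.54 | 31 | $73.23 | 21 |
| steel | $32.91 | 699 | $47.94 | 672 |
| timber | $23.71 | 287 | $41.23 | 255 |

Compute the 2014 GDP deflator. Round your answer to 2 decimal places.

Nominal GDP 2014 = 8.53·59 + 73.23·21 + 47.94·672 + 41.23·255 = 44770.43.
Real GDP 2014 (at 2002 prices) = 9.88·59 + 40.54·21 + 32.91·672 + 23.71·255 = 29595.83.
Deflator = Nominal/Real × 100 = 44770.43/29595.83 × 100 = 151.273.

151.27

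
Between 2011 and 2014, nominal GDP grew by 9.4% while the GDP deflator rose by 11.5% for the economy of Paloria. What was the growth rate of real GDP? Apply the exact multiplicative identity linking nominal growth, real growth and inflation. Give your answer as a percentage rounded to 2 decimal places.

-1.88%

(1 + g_nom) = (1 + g_real)(1 + π), so g_real = 1.0940 / 1.1150 − 1 = -0.01883.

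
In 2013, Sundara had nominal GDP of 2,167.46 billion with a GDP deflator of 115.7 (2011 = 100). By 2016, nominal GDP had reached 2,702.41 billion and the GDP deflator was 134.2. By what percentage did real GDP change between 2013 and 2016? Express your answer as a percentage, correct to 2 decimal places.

7.49%

Deflate each year: 2013 → 2167.46/1.157 = 1873.34; 2016 → 2702.41/1.342 = 2013.72.
So real GDP changed by 2013.72/1873.34 − 1 = 0.0749, i.e. 7.49%.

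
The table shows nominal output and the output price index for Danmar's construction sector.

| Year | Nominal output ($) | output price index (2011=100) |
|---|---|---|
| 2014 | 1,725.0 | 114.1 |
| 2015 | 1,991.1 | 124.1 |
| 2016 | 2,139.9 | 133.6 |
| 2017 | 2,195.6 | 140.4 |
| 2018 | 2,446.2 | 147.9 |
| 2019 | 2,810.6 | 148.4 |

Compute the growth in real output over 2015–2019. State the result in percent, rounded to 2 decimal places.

Real output 2015 = 1991.1/1.241 = 1604.43.
Real output 2019 = 2810.6/1.484 = 1893.94.
Change = 1893.94/1604.43 − 1 = 0.1804.

18.04%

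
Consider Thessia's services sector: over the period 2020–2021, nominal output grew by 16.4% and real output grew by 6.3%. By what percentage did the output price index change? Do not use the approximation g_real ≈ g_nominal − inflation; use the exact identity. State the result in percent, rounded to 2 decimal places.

(1 + g_nom) = (1 + g_real)(1 + π), so π = 1.1640 / 1.0630 − 1 = 0.09501.

9.50%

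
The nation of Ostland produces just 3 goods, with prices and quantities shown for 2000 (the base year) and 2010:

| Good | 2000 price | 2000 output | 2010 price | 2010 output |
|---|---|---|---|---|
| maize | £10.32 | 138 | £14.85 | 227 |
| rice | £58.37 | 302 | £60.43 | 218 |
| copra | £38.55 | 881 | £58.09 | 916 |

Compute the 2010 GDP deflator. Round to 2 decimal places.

138.46

Nominal GDP 2010 = 14.85·227 + 60.43·218 + 58.09·916 = 69755.13.
Real GDP 2010 (at 2000 prices) = 10.32·227 + 58.37·218 + 38.55·916 = 50379.10.
Deflator = Nominal/Real × 100 = 69755.13/50379.10 × 100 = 138.460.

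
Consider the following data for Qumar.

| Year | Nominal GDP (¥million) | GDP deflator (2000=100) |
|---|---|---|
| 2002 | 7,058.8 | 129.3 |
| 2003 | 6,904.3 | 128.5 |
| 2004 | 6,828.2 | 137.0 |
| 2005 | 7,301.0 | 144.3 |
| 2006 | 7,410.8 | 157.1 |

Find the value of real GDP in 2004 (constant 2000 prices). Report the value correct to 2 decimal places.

¥4,984.09 million

Real GDP 2004 = 6828.2 / 1.370 = 4984.09.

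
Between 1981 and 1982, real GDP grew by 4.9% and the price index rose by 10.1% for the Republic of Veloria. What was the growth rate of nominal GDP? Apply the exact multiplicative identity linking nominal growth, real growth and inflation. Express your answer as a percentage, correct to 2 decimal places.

(1 + g_nom) = (1 + g_real)(1 + π) = 1.0490 × 1.1010 = 1.15495.

15.49%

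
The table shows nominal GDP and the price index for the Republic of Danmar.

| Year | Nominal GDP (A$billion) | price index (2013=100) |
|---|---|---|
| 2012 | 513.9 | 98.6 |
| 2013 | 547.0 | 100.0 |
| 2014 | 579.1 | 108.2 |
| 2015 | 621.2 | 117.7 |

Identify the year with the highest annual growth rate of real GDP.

2013: real = 547.0/1.000 = 547.00; growth vs 2012 (521.20) = 4.95%.
2014: real = 579.1/1.082 = 535.21; growth vs 2013 (547.00) = -2.16%.
2015: real = 621.2/1.177 = 527.78; growth vs 2014 (535.21) = -1.39%.

2013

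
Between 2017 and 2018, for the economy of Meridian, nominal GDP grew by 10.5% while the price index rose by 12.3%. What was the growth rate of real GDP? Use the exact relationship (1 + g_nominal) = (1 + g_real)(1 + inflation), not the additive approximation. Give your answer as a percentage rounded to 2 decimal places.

-1.60%

(1 + g_nom) = (1 + g_real)(1 + π), so g_real = 1.1050 / 1.1230 − 1 = -0.01603.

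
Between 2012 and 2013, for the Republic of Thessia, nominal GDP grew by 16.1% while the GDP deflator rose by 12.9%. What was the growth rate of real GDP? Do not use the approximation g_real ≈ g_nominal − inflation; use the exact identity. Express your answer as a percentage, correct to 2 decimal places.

(1 + g_nom) = (1 + g_real)(1 + π), so g_real = 1.1610 / 1.1290 − 1 = 0.02834.

2.83%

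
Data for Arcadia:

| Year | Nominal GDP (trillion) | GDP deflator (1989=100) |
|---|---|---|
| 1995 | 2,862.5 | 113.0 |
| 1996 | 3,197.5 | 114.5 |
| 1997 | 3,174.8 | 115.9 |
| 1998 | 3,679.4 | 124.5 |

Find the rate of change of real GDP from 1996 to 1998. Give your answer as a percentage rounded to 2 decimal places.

5.83%

Real GDP 1996 = 3197.5/1.145 = 2792.58.
Real GDP 1998 = 3679.4/1.245 = 2955.34.
Change = 2955.34/2792.58 − 1 = 0.0583.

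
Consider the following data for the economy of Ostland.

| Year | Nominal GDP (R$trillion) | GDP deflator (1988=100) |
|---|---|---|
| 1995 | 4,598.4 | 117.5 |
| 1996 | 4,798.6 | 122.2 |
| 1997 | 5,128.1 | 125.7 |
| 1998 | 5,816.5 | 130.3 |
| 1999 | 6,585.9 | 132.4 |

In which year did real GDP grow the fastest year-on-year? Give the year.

1996: real = 4798.6/1.222 = 3926.84; growth vs 1995 (3913.53) = 0.34%.
1997: real = 5128.1/1.257 = 4079.63; growth vs 1996 (3926.84) = 3.89%.
1998: real = 5816.5/1.303 = 4463.93; growth vs 1997 (4079.63) = 9.42%.
1999: real = 6585.9/1.324 = 4974.24; growth vs 1998 (4463.93) = 11.43%.

1999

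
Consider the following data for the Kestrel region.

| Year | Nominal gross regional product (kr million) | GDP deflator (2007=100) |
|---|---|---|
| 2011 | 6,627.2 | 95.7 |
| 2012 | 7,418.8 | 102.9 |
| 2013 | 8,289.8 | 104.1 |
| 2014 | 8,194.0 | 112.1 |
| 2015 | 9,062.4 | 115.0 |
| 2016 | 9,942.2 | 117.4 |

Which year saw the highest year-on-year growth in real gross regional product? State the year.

2012: real = 7418.8/1.029 = 7209.72; growth vs 2011 (6924.97) = 4.11%.
2013: real = 8289.8/1.041 = 7963.30; growth vs 2012 (7209.72) = 10.45%.
2014: real = 8194.0/1.121 = 7309.55; growth vs 2013 (7963.30) = -8.21%.
2015: real = 9062.4/1.150 = 7880.35; growth vs 2014 (7309.55) = 7.81%.
2016: real = 9942.2/1.174 = 8468.65; growth vs 2015 (7880.35) = 7.47%.

2013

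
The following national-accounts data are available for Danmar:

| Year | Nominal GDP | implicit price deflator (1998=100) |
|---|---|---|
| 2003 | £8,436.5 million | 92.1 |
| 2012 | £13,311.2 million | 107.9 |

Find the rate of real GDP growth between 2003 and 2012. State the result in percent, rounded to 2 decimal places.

Deflate each year: 2003 → 8436.5/0.921 = 9160.15; 2012 → 13311.2/1.079 = 12336.61.
So real GDP changed by 12336.61/9160.15 − 1 = 0.3468, i.e. 34.68%.

34.68%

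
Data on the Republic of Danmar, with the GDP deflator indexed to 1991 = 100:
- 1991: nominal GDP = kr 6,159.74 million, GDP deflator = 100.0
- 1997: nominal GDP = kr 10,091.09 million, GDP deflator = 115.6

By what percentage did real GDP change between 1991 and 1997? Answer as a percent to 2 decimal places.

Real GDP 1991 = 6159.74 / 1.000 = 6159.74.
Real GDP 1997 = 10091.09 / 1.156 = 8729.32.
Real growth = 8729.32 / 6159.74 − 1 = 0.4172.

41.72%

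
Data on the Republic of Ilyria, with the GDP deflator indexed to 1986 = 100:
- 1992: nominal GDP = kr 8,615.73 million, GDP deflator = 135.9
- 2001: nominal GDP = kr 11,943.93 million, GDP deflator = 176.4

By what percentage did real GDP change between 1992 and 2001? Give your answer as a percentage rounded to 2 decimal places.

6.80%

Real GDP 1992 = 8615.73 / 1.359 = 6339.76.
Real GDP 2001 = 11943.93 / 1.764 = 6770.94.
Real growth = 6770.94 / 6339.76 − 1 = 0.0680.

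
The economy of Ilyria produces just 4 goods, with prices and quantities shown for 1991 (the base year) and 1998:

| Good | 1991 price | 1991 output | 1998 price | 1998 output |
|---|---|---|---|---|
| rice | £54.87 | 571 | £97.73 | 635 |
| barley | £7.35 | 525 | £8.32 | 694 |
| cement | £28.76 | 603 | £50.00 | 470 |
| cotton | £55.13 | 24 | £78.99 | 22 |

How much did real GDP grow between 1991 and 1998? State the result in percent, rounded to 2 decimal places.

1.52%

Real GDP 1991 = Nominal GDP 1991 = 54.87·571 + 7.35·525 + 28.76·603 + 55.13·24 = 53854.92.
Real GDP 1998 (at 1991 prices) = 54.87·635 + 7.35·694 + 28.76·470 + 55.13·22 = 54673.41.
Real growth = 54673.41/53854.92 − 1 = 0.0152.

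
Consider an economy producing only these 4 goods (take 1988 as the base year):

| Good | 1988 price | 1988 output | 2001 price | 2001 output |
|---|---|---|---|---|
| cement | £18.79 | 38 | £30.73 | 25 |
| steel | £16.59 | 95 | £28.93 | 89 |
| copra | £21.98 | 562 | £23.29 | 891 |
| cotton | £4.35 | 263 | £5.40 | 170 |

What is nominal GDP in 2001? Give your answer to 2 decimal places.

£25012.41

Nominal GDP 2001 = Σ (p_2001 × q_2001) = 30.73·25 + 28.93·89 + 23.29·891 + 5.40·170 = 25012.41.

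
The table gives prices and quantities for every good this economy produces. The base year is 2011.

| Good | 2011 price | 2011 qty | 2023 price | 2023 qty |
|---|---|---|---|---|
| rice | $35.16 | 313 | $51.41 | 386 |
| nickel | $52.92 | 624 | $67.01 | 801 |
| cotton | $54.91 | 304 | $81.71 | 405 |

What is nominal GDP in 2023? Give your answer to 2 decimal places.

$106611.82

Nominal GDP 2023 = Σ (p_2023 × q_2023) = 51.41·386 + 67.01·801 + 81.71·405 = 106611.82.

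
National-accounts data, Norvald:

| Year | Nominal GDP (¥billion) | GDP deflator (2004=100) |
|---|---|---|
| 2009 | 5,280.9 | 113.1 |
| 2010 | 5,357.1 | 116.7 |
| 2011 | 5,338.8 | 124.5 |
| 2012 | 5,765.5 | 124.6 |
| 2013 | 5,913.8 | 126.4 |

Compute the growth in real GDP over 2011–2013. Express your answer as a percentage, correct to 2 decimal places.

9.11%

Real GDP 2011 = 5338.8/1.245 = 4288.19.
Real GDP 2013 = 5913.8/1.264 = 4678.64.
Change = 4678.64/4288.19 − 1 = 0.0911.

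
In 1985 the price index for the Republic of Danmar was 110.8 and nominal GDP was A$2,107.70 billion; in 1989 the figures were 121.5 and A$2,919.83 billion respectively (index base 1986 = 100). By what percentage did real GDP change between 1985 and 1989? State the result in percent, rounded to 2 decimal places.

Real GDP 1985 = 2107.70 / 1.108 = 1902.26.
Real GDP 1989 = 2919.83 / 1.215 = 2403.15.
Real growth = 2403.15 / 1902.26 − 1 = 0.2633.

26.33%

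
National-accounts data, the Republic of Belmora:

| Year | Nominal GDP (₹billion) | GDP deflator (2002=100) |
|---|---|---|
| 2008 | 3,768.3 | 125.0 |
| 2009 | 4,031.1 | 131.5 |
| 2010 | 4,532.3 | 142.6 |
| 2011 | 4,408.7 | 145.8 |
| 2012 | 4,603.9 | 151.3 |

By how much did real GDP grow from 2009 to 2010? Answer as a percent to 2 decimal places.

3.68%

Real GDP 2009 = 4031.1/1.315 = 3065.48.
Real GDP 2010 = 4532.3/1.426 = 3178.33.
Change = 3178.33/3065.48 − 1 = 0.0368.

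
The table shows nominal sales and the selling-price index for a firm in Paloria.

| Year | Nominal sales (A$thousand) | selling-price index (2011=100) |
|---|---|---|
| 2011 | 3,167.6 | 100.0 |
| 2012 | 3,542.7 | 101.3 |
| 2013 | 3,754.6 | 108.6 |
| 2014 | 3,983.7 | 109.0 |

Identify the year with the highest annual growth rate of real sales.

2012

2012: real = 3542.7/1.013 = 3497.24; growth vs 2011 (3167.60) = 10.41%.
2013: real = 3754.6/1.086 = 3457.27; growth vs 2012 (3497.24) = -1.14%.
2014: real = 3983.7/1.090 = 3654.77; growth vs 2013 (3457.27) = 5.71%.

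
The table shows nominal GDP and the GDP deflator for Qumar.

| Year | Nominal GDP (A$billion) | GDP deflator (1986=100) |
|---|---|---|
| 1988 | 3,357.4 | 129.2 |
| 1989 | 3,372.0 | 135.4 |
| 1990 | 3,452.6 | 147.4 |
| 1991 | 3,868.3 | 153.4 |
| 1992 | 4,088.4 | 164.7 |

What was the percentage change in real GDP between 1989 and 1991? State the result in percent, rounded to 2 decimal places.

Real GDP 1989 = 3372.0/1.354 = 2490.40.
Real GDP 1991 = 3868.3/1.534 = 2521.71.
Change = 2521.71/2490.40 − 1 = 0.0126.

1.26%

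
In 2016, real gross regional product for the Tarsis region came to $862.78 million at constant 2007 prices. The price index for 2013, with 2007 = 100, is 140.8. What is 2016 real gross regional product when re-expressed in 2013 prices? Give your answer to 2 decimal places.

Real gross regional product in 2013 prices = Real gross regional product in 2007 prices × (P_2013/P_2007) = 862.78 × 1.408 = 1214.79.

$1,214.79 million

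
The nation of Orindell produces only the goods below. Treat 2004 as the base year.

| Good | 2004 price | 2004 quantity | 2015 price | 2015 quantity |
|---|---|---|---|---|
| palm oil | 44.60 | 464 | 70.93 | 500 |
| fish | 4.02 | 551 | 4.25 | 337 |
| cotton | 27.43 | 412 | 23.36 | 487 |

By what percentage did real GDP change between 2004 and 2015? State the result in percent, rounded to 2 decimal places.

8.19%

Real GDP 2004 = Nominal GDP 2004 = 44.60·464 + 4.02·551 + 27.43·412 = 34210.58.
Real GDP 2015 (at 2004 prices) = 44.60·500 + 4.02·337 + 27.43·487 = 37013.15.
Real growth = 37013.15/34210.58 − 1 = 0.0819.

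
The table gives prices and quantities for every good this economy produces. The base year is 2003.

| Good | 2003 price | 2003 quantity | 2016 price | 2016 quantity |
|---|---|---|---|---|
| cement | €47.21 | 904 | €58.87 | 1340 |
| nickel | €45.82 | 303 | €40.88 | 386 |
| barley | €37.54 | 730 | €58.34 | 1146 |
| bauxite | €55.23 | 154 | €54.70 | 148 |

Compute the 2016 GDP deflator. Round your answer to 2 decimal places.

Nominal GDP 2016 = 58.87·1340 + 40.88·386 + 58.34·1146 + 54.70·148 = 169618.72.
Real GDP 2016 (at 2003 prices) = 47.21·1340 + 45.82·386 + 37.54·1146 + 55.23·148 = 132142.80.
Deflator = Nominal/Real × 100 = 169618.72/132142.80 × 100 = 128.360.

128.36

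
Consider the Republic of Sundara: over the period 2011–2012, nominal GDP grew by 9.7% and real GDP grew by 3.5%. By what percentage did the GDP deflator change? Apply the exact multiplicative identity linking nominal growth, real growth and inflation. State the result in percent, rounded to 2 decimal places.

(1 + g_nom) = (1 + g_real)(1 + π), so π = 1.0970 / 1.0350 − 1 = 0.05990.

5.99%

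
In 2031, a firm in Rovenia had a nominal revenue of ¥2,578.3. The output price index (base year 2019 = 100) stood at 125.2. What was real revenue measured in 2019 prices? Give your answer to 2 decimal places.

¥2,059.35

Real revenue = Nominal / (output price index/100) = 2578.3 / 1.252 = 2059.35.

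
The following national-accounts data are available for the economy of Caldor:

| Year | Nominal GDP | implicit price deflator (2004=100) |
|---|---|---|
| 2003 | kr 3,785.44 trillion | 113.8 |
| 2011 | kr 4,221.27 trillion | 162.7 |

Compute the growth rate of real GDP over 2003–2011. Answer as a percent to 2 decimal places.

Deflate each year: 2003 → 3785.44/1.138 = 3326.40; 2011 → 4221.27/1.627 = 2594.51.
So real GDP changed by 2594.51/3326.40 − 1 = -0.2200, i.e. -22.00%.

-22.00%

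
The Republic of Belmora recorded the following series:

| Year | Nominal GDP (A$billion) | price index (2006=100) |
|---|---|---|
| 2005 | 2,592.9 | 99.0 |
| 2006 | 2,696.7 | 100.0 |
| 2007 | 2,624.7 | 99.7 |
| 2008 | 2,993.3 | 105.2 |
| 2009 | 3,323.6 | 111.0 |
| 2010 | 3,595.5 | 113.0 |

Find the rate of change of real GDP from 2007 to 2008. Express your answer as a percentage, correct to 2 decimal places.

Real GDP 2007 = 2624.7/0.997 = 2632.60.
Real GDP 2008 = 2993.3/1.052 = 2845.34.
Change = 2845.34/2632.60 − 1 = 0.0808.

8.08%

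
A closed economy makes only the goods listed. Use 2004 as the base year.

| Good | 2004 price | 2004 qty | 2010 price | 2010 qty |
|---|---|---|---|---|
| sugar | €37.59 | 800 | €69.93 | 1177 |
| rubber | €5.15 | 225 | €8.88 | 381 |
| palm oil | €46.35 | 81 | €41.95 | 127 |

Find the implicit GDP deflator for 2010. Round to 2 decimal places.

174.73

Nominal GDP 2010 = 69.93·1177 + 8.88·381 + 41.95·127 = 91018.54.
Real GDP 2010 (at 2004 prices) = 37.59·1177 + 5.15·381 + 46.35·127 = 52092.03.
Deflator = Nominal/Real × 100 = 91018.54/52092.03 × 100 = 174.726.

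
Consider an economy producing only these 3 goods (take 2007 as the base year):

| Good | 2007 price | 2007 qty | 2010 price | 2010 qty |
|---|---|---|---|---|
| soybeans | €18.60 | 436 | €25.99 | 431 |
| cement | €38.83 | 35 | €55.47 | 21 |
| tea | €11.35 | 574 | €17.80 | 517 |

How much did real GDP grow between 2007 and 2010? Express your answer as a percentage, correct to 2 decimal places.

Real GDP 2007 = Nominal GDP 2007 = 18.60·436 + 38.83·35 + 11.35·574 = 15983.55.
Real GDP 2010 (at 2007 prices) = 18.60·431 + 38.83·21 + 11.35·517 = 14699.98.
Real growth = 14699.98/15983.55 − 1 = -0.0803.

-8.03%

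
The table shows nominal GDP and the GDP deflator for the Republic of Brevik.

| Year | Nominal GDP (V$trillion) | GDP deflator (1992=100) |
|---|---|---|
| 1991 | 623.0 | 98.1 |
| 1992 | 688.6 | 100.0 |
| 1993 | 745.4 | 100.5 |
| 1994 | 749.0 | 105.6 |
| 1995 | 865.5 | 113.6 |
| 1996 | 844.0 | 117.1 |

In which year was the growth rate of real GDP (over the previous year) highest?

1992: real = 688.6/1.000 = 688.60; growth vs 1991 (635.07) = 8.43%.
1993: real = 745.4/1.005 = 741.69; growth vs 1992 (688.60) = 7.71%.
1994: real = 749.0/1.056 = 709.28; growth vs 1993 (741.69) = -4.37%.
1995: real = 865.5/1.136 = 761.88; growth vs 1994 (709.28) = 7.42%.
1996: real = 844.0/1.171 = 720.75; growth vs 1995 (761.88) = -5.40%.

1992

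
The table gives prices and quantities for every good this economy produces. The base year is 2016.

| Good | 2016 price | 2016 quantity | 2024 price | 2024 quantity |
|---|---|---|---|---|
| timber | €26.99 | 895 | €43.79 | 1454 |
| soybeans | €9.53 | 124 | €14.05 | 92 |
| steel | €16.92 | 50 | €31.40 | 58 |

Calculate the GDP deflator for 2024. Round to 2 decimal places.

162.49

Nominal GDP 2024 = 43.79·1454 + 14.05·92 + 31.40·58 = 66784.46.
Real GDP 2024 (at 2016 prices) = 26.99·1454 + 9.53·92 + 16.92·58 = 41101.58.
Deflator = Nominal/Real × 100 = 66784.46/41101.58 × 100 = 162.486.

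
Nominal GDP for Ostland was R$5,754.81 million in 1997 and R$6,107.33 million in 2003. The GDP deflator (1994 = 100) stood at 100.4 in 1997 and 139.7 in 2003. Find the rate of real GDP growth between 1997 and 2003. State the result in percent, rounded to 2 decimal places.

-23.73%

Real GDP 1997 = 5754.81 / 1.004 = 5731.88.
Real GDP 2003 = 6107.33 / 1.397 = 4371.75.
Real growth = 4371.75 / 5731.88 − 1 = -0.2373.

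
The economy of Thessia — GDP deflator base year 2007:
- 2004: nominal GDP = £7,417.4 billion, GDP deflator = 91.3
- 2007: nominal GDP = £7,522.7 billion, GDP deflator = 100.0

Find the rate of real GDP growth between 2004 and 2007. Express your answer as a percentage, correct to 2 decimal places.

Real GDP 2004 = 7417.4 / 0.913 = 8124.21.
Real GDP 2007 = 7522.7 / 1.000 = 7522.70.
Real growth = 7522.70 / 8124.21 − 1 = -0.0740.

-7.40%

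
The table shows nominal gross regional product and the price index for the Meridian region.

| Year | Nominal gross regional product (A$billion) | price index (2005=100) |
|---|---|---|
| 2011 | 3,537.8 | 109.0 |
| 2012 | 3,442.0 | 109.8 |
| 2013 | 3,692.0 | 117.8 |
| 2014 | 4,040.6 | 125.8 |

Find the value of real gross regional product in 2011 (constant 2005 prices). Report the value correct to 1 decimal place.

A$3,245.7 billion

Real gross regional product 2011 = 3537.8 / 1.090 = 3245.69.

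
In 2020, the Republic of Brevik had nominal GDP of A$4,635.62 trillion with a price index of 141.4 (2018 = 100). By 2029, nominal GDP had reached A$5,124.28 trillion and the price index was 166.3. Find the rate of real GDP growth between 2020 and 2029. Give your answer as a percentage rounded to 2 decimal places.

-6.01%

Deflate each year: 2020 → 4635.62/1.414 = 3278.37; 2029 → 5124.28/1.663 = 3081.35.
So real GDP changed by 3081.35/3278.37 − 1 = -0.0601, i.e. -6.01%.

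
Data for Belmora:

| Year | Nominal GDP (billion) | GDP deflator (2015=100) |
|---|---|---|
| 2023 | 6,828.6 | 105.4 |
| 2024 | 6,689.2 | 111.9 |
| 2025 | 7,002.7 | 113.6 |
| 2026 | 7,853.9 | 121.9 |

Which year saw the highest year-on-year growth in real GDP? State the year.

2024: real = 6689.2/1.119 = 5977.84; growth vs 2023 (6478.75) = -7.73%.
2025: real = 7002.7/1.136 = 6164.35; growth vs 2024 (5977.84) = 3.12%.
2026: real = 7853.9/1.219 = 6442.90; growth vs 2025 (6164.35) = 4.52%.

2026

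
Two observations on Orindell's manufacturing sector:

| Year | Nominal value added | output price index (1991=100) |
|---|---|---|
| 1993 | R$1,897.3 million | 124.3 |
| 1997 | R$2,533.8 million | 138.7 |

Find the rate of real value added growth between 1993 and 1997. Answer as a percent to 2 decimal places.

19.68%

Deflate each year: 1993 → 1897.3/1.243 = 1526.39; 1997 → 2533.8/1.387 = 1826.82.
So real value added changed by 1826.82/1526.39 − 1 = 0.1968, i.e. 19.68%.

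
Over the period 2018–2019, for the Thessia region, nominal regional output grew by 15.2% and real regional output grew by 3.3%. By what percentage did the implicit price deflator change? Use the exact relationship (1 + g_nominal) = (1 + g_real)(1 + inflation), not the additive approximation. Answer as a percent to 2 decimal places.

(1 + g_nom) = (1 + g_real)(1 + π), so π = 1.1520 / 1.0330 − 1 = 0.11520.

11.52%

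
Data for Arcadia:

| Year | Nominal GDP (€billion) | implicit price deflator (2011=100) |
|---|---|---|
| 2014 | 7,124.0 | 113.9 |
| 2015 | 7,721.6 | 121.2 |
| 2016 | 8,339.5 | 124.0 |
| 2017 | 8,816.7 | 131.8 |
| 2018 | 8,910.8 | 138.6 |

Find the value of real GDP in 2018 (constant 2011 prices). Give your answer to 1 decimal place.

€6,429.1 billion

Real GDP 2018 = 8910.8 / 1.386 = 6429.15.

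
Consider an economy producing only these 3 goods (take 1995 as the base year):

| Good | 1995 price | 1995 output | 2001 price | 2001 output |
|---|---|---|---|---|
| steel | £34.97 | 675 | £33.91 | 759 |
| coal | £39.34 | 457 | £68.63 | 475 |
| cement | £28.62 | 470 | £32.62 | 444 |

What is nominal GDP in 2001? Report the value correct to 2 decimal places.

Nominal GDP 2001 = Σ (p_2001 × q_2001) = 33.91·759 + 68.63·475 + 32.62·444 = 72820.22.

£72820.22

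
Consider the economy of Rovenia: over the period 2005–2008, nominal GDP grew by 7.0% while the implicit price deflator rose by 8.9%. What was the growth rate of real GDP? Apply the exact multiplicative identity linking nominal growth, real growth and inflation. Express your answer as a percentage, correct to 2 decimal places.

(1 + g_nom) = (1 + g_real)(1 + π), so g_real = 1.0700 / 1.0890 − 1 = -0.01745.

-1.74%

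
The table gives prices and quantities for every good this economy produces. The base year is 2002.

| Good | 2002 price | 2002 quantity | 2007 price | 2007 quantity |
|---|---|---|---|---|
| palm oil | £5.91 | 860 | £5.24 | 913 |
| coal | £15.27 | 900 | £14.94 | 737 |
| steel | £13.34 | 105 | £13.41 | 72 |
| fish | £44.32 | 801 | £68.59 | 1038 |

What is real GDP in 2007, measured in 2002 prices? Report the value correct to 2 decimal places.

£63614.46

Real GDP 2007 = Σ (p_2002 × q_2007) = 5.91·913 + 15.27·737 + 13.34·72 + 44.32·1038 = 63614.46.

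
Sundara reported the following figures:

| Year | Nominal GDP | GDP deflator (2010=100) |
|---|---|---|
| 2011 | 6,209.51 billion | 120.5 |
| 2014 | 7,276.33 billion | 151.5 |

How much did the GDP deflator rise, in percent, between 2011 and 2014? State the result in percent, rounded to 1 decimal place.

25.7%

Price-level change = 151.5 / 120.5 − 1 = 0.2573.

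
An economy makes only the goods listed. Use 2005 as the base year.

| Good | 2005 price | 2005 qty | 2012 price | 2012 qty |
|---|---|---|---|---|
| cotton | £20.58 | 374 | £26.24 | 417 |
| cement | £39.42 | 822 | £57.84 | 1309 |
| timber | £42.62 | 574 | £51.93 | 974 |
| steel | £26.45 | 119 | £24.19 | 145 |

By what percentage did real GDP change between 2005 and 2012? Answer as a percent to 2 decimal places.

Real GDP 2005 = Nominal GDP 2005 = 20.58·374 + 39.42·822 + 42.62·574 + 26.45·119 = 67711.59.
Real GDP 2012 (at 2005 prices) = 20.58·417 + 39.42·1309 + 42.62·974 + 26.45·145 = 105529.77.
Real growth = 105529.77/67711.59 − 1 = 0.5585.

55.85%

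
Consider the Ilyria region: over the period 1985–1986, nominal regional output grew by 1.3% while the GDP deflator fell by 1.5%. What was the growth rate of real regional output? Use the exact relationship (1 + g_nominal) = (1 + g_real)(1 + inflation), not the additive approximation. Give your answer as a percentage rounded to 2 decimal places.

(1 + g_nom) = (1 + g_real)(1 + π), so g_real = 1.0130 / 0.9850 − 1 = 0.02843.

2.84%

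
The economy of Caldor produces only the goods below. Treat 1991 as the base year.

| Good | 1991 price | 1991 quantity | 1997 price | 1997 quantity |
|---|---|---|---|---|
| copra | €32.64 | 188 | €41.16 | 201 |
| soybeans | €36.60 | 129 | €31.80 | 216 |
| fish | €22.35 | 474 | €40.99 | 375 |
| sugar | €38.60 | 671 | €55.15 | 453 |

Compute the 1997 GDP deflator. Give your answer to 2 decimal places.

Nominal GDP 1997 = 41.16·201 + 31.80·216 + 40.99·375 + 55.15·453 = 55496.16.
Real GDP 1997 (at 1991 prices) = 32.64·201 + 36.60·216 + 22.35·375 + 38.60·453 = 40333.29.
Deflator = Nominal/Real × 100 = 55496.16/40333.29 × 100 = 137.594.

137.59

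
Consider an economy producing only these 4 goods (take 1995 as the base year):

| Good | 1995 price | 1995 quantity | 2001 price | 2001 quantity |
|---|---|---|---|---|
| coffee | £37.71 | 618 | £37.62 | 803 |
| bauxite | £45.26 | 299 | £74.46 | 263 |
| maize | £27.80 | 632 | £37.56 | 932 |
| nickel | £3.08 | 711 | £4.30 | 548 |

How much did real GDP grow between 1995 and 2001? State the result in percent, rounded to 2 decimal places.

23.30%

Real GDP 1995 = Nominal GDP 1995 = 37.71·618 + 45.26·299 + 27.80·632 + 3.08·711 = 56597.00.
Real GDP 2001 (at 1995 prices) = 37.71·803 + 45.26·263 + 27.80·932 + 3.08·548 = 69781.95.
Real growth = 69781.95/56597.00 − 1 = 0.2330.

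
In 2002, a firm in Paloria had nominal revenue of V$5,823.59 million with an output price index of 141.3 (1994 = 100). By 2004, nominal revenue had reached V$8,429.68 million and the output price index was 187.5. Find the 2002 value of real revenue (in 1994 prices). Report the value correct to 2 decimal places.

Real revenue = Nominal / (output price index/100) = 5823.59 / 1.413 = 4121.44.

V$4,121.44 million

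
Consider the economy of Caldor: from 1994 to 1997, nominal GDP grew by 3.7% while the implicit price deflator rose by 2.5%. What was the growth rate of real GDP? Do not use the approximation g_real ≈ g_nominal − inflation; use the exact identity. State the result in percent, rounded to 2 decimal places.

(1 + g_nom) = (1 + g_real)(1 + π), so g_real = 1.0370 / 1.0250 − 1 = 0.01171.

1.17%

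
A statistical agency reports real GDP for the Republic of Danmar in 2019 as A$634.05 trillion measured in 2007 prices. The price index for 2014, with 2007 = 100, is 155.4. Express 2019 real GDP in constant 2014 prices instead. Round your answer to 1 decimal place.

A$985.3 trillion

Real GDP in 2014 prices = Real GDP in 2007 prices × (P_2014/P_2007) = 634.05 × 1.554 = 985.31.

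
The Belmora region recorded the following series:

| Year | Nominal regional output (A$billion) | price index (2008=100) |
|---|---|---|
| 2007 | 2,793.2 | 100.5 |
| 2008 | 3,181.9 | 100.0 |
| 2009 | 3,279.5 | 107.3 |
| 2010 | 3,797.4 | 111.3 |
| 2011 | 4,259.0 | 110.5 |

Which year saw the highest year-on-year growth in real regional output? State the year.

2008

2008: real = 3181.9/1.000 = 3181.90; growth vs 2007 (2779.30) = 14.49%.
2009: real = 3279.5/1.073 = 3056.38; growth vs 2008 (3181.90) = -3.94%.
2010: real = 3797.4/1.113 = 3411.86; growth vs 2009 (3056.38) = 11.63%.
2011: real = 4259.0/1.105 = 3854.30; growth vs 2010 (3411.86) = 12.97%.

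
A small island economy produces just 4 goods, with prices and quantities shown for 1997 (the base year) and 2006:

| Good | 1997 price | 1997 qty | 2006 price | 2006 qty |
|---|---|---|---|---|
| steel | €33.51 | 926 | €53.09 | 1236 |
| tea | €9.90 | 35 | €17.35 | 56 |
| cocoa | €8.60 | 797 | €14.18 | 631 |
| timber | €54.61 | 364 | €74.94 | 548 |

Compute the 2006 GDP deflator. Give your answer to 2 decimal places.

Nominal GDP 2006 = 53.09·1236 + 17.35·56 + 14.18·631 + 74.94·548 = 116605.54.
Real GDP 2006 (at 1997 prices) = 33.51·1236 + 9.90·56 + 8.60·631 + 54.61·548 = 77325.64.
Deflator = Nominal/Real × 100 = 116605.54/77325.64 × 100 = 150.798.

150.80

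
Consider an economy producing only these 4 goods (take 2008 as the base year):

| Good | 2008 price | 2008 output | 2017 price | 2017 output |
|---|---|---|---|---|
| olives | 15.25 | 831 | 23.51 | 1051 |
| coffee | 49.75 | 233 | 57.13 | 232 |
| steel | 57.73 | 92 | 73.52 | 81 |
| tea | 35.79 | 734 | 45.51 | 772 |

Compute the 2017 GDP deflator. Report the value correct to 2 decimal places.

Nominal GDP 2017 = 23.51·1051 + 57.13·232 + 73.52·81 + 45.51·772 = 79052.01.
Real GDP 2017 (at 2008 prices) = 15.25·1051 + 49.75·232 + 57.73·81 + 35.79·772 = 59875.76.
Deflator = Nominal/Real × 100 = 79052.01/59875.76 × 100 = 132.027.

132.03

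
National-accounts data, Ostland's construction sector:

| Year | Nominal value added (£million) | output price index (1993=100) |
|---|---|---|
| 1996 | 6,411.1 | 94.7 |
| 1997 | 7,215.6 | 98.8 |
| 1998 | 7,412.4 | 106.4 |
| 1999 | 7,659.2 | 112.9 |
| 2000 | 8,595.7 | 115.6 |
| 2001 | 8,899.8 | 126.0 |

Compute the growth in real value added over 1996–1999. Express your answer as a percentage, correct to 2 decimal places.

Real value added 1996 = 6411.1/0.947 = 6769.90.
Real value added 1999 = 7659.2/1.129 = 6784.06.
Change = 6784.06/6769.90 − 1 = 0.0021.

0.21%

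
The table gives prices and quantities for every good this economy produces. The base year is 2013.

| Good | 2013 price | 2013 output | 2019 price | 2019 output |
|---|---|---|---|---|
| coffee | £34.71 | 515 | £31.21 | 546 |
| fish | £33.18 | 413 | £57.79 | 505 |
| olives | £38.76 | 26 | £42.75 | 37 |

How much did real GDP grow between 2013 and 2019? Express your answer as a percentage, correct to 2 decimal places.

13.98%

Real GDP 2013 = Nominal GDP 2013 = 34.71·515 + 33.18·413 + 38.76·26 = 32586.75.
Real GDP 2019 (at 2013 prices) = 34.71·546 + 33.18·505 + 38.76·37 = 37141.68.
Real growth = 37141.68/32586.75 − 1 = 0.1398.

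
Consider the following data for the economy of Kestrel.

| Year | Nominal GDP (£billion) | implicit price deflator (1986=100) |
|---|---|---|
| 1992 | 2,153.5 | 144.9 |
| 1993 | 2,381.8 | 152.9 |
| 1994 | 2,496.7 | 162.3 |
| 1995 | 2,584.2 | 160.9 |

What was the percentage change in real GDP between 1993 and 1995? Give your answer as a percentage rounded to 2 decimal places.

3.10%

Real GDP 1993 = 2381.8/1.529 = 1557.75.
Real GDP 1995 = 2584.2/1.609 = 1606.09.
Change = 1606.09/1557.75 − 1 = 0.0310.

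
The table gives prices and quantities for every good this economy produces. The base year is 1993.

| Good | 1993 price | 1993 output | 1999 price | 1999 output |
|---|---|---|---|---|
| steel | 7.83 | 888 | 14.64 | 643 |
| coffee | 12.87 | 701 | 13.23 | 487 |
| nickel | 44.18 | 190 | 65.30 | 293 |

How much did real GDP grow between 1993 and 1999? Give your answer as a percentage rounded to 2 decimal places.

-0.50%

Real GDP 1993 = Nominal GDP 1993 = 7.83·888 + 12.87·701 + 44.18·190 = 24369.11.
Real GDP 1999 (at 1993 prices) = 7.83·643 + 12.87·487 + 44.18·293 = 24247.12.
Real growth = 24247.12/24369.11 − 1 = -0.0050.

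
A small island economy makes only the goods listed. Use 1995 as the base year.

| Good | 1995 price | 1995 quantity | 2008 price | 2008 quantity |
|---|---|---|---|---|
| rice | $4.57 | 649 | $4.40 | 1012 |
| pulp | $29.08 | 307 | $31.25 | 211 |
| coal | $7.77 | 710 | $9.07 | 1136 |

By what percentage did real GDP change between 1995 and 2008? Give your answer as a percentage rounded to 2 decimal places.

Real GDP 1995 = Nominal GDP 1995 = 4.57·649 + 29.08·307 + 7.77·710 = 17410.19.
Real GDP 2008 (at 1995 prices) = 4.57·1012 + 29.08·211 + 7.77·1136 = 19587.44.
Real growth = 19587.44/17410.19 − 1 = 0.1251.

12.51%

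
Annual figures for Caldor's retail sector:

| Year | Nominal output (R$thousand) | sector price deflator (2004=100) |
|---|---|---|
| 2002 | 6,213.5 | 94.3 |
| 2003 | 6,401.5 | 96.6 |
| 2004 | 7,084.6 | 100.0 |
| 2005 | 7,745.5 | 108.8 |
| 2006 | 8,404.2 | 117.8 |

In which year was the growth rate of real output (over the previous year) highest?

2004

2003: real = 6401.5/0.966 = 6626.81; growth vs 2002 (6589.08) = 0.57%.
2004: real = 7084.6/1.000 = 7084.60; growth vs 2003 (6626.81) = 6.91%.
2005: real = 7745.5/1.088 = 7119.03; growth vs 2004 (7084.60) = 0.49%.
2006: real = 8404.2/1.178 = 7134.30; growth vs 2005 (7119.03) = 0.21%.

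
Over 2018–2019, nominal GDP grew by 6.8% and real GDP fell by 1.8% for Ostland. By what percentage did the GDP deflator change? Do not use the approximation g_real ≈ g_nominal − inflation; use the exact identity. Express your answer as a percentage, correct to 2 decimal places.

8.76%

(1 + g_nom) = (1 + g_real)(1 + π), so π = 1.0680 / 0.9820 − 1 = 0.08758.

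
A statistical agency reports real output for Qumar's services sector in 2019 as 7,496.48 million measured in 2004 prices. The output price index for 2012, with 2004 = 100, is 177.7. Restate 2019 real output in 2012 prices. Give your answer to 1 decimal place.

13,321.2 million

Real output in 2012 prices = Real output in 2004 prices × (P_2012/P_2004) = 7496.48 × 1.777 = 13321.24.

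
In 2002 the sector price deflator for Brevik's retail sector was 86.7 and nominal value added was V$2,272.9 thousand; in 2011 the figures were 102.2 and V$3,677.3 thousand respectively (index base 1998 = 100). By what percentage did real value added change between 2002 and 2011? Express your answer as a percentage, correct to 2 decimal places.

37.25%

Real value added 2002 = 2272.9 / 0.867 = 2621.57.
Real value added 2011 = 3677.3 / 1.022 = 3598.14.
Real growth = 3598.14 / 2621.57 − 1 = 0.3725.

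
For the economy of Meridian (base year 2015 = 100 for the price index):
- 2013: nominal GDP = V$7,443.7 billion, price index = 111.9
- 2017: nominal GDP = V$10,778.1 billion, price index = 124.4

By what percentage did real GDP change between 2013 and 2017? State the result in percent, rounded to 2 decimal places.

Real GDP 2013 = 7443.7 / 1.119 = 6652.10.
Real GDP 2017 = 10778.1 / 1.244 = 8664.07.
Real growth = 8664.07 / 6652.10 − 1 = 0.3025.

30.25%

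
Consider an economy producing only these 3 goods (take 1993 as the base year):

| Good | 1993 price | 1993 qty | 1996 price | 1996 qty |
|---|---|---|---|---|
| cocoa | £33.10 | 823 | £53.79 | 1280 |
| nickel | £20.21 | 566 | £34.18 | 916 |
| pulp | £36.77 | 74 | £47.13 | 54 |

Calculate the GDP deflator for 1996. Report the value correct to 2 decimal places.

163.37

Nominal GDP 1996 = 53.79·1280 + 34.18·916 + 47.13·54 = 102705.10.
Real GDP 1996 (at 1993 prices) = 33.10·1280 + 20.21·916 + 36.77·54 = 62865.94.
Deflator = Nominal/Real × 100 = 102705.10/62865.94 × 100 = 163.372.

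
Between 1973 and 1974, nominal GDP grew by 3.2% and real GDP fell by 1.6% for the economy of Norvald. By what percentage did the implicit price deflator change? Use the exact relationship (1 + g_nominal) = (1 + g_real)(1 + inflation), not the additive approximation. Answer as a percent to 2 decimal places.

(1 + g_nom) = (1 + g_real)(1 + π), so π = 1.0320 / 0.9840 − 1 = 0.04878.

4.88%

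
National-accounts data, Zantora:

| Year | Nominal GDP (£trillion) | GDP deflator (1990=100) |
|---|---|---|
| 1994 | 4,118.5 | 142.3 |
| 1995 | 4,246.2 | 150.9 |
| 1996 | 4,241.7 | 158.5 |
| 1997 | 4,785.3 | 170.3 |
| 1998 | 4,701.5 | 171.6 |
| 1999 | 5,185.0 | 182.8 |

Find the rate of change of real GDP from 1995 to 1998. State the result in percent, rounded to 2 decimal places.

Real GDP 1995 = 4246.2/1.509 = 2813.92.
Real GDP 1998 = 4701.5/1.716 = 2739.80.
Change = 2739.80/2813.92 − 1 = -0.0263.

-2.63%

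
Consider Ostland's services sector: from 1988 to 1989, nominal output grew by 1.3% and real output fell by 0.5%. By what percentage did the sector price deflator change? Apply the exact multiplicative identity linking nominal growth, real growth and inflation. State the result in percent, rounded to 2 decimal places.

(1 + g_nom) = (1 + g_real)(1 + π), so π = 1.0130 / 0.9950 − 1 = 0.01809.

1.81%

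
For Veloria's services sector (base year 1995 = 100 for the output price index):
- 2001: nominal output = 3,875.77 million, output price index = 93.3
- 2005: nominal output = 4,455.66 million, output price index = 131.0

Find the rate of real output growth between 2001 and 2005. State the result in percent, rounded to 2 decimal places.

-18.12%

Deflate each year: 2001 → 3875.77/0.933 = 4154.09; 2005 → 4455.66/1.310 = 3401.27.
So real output changed by 3401.27/4154.09 − 1 = -0.1812, i.e. -18.12%.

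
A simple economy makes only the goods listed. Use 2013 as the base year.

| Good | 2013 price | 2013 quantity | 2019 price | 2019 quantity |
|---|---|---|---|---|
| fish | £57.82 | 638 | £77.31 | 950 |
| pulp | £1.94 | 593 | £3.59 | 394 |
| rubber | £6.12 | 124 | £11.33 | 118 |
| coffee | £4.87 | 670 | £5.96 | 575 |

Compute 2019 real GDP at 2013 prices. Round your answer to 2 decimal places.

Real GDP 2019 = Σ (p_2013 × q_2019) = 57.82·950 + 1.94·394 + 6.12·118 + 4.87·575 = 59215.77.

£59215.77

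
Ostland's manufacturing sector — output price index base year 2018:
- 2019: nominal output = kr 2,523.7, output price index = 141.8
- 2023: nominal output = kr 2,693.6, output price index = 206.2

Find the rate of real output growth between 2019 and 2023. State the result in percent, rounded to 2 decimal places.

-26.60%

Deflate each year: 2019 → 2523.7/1.418 = 1779.76; 2023 → 2693.6/2.062 = 1306.30.
So real output changed by 1306.30/1779.76 − 1 = -0.2660, i.e. -26.60%.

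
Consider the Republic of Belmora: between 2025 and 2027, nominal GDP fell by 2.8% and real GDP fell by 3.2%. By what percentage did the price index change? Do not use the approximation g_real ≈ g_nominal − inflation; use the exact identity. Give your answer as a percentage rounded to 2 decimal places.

(1 + g_nom) = (1 + g_real)(1 + π), so π = 0.9720 / 0.9680 − 1 = 0.00413.

0.41%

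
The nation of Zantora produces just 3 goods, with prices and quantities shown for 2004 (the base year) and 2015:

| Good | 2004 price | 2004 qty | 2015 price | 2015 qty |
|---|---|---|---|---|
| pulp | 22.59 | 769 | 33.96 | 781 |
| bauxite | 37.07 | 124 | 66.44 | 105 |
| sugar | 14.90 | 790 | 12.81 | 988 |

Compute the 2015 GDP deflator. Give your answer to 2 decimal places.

127.30

Nominal GDP 2015 = 33.96·781 + 66.44·105 + 12.81·988 = 46155.24.
Real GDP 2015 (at 2004 prices) = 22.59·781 + 37.07·105 + 14.90·988 = 36256.34.
Deflator = Nominal/Real × 100 = 46155.24/36256.34 × 100 = 127.303.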